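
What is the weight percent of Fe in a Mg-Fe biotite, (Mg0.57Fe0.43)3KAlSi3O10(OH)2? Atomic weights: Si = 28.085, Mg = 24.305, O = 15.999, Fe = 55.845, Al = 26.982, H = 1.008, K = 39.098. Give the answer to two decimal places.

Formula mass = 1.71*24.305 + 1.29*55.845 + 1*39.098 + 1*26.982 + 3*28.085 + 12*15.999 + 2*1.008 = 457.941 g/mol, of which 72.040 g is Fe.
So Fe makes up 72.040/457.941 = 0.1573 of the mass, i.e. 15.73%.

15.73 wt%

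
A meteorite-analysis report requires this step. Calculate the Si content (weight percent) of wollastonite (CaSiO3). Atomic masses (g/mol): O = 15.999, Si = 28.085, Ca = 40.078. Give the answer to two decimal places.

24.18 weight percent

Molar mass of CaSiO3: 1·40.078 + 1·28.085 + 3·15.999 = 116.160 g/mol.
Mass of Si per formula unit: 1 × 28.085 = 28.085 g.
Weight fraction Si = 28.085 / 116.160 = 0.2418.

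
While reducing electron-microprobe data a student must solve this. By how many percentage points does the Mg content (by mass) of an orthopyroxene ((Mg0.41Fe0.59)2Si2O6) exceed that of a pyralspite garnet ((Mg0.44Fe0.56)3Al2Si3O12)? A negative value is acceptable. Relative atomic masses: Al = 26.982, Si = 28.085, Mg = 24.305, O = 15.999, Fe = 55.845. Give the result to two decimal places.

Mg in (Mg0.41Fe0.59)2Si2O6: molar mass 237.991 g/mol; 0.82×24.305 = 19.930 g → 8.37 wt%.
Mg in (Mg0.44Fe0.56)3Al2Si3O12: molar mass 456.109 g/mol; 1.32×24.305 = 32.083 g → 7.03 wt%.
Difference = 8.37 − 7.03 = 1.34 percentage points.

1.34 percentage points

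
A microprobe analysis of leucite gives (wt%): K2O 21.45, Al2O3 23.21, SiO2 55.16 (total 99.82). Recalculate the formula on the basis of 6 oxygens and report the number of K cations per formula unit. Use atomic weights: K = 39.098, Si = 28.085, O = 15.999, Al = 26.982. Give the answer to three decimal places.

0.995 K apfu

K2O (M=94.195): mol = 0.22772; K = 0.45544, O = 0.22772.
Al2O3 (M=101.961): mol = 0.22764; Al = 0.45528, O = 0.68292.
SiO2 (M=60.083): mol = 0.91806; Si = 0.91806, O = 1.83612.
ΣO = 2.74676; factor = 6/ΣO = 2.18439.
K apfu = 0.45544 × 2.18439 = 0.995.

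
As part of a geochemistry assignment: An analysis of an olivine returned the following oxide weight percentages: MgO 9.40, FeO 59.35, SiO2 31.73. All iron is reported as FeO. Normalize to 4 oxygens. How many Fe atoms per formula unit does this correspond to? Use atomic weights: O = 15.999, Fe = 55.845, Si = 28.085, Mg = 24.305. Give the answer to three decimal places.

MgO (M=40.304): mol = 0.23323; Mg = 0.23323, O = 0.23323.
FeO (M=71.844): mol = 0.82610; Fe = 0.82610, O = 0.82610.
SiO2 (M=60.083): mol = 0.52810; Si = 0.52810, O = 1.05620.
ΣO = 2.11553; factor = 4/ΣO = 1.89078.
Fe apfu = 0.82610 × 1.89078 = 1.562.

1.562 Fe apfu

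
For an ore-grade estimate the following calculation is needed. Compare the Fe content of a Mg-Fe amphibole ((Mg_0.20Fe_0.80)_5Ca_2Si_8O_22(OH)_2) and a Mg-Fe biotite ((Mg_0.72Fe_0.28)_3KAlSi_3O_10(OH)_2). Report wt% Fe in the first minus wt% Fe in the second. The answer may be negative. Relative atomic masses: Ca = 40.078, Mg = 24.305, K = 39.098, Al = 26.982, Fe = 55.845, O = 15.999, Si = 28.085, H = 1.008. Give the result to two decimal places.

13.23 percentage points

Fe in (Mg_0.20Fe_0.80)_5Ca_2Si_8O_22(OH)_2: molar mass 938.513 g/mol; 4×55.845 = 223.380 g → 23.80 wt%.
Fe in (Mg_0.72Fe_0.28)_3KAlSi_3O_10(OH)_2: molar mass 443.748 g/mol; 0.84×55.845 = 46.910 g → 10.57 wt%.
Difference = 23.80 − 10.57 = 13.23 percentage points.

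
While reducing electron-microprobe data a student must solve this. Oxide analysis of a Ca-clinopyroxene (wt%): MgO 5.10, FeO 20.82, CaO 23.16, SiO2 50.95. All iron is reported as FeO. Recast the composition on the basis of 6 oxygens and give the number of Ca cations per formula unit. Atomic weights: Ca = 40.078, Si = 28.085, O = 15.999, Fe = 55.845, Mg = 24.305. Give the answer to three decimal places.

0.981 Ca apfu

MgO: 5.10/40.304 = 0.12654 mol → 0.12654 mol Mg, 0.12654 mol O.
FeO: 20.82/71.844 = 0.28979 mol → 0.28979 mol Fe, 0.28979 mol O.
CaO: 23.16/56.077 = 0.41300 mol → 0.41300 mol Ca, 0.41300 mol O.
SiO2: 50.95/60.083 = 0.84799 mol → 0.84799 mol Si, 1.69598 mol O.
Total oxygen = 2.52531 mol. Normalization factor = 6/2.52531 = 2.37595.
Ca per 6 O = 0.41300 × 2.37595 = 0.981.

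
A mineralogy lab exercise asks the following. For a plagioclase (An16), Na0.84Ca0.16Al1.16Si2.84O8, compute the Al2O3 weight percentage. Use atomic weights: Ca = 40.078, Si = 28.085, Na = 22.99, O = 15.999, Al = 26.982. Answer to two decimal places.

22.33 wt%

Molar mass of Na0.84Ca0.16Al1.16Si2.84O8 = 0.84×22.99 + 0.16×40.078 + 1.16×26.982 + 2.84×28.085 + 8×15.999 = 264.777 g/mol.
Each formula unit contains 1.16 Al, equivalent to 1.16/2 = 0.5800 mol Al2O3.
M(Al2O3) = 2×26.982 + 3×15.999 = 101.961 g/mol.
Mass of Al2O3 per formula unit = 0.5800 × 101.961 = 59.137 g.
Al2O3 wt% = 59.137 / 264.777 × 100 = 22.33%.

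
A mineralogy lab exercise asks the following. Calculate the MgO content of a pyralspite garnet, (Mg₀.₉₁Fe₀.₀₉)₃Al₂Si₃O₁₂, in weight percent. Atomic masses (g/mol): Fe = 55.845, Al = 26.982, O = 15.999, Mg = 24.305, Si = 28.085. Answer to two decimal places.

26.73 wt%

Formula mass = 411.638 g/mol.
2.73 Mg → 2.7300 mol MgO per formula unit; M(MgO) = 40.304, so MgO mass = 110.030 g.
110.030/411.638 × 100 = 26.73 wt%.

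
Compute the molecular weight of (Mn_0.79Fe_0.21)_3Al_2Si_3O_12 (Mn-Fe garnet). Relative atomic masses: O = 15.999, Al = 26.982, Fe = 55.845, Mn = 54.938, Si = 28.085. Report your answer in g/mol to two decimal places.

495.59 g/mol

The formula mass is the sum 2.37×54.938 + 0.63×55.845 + 2×26.982 + 3×28.085 + 12×15.999.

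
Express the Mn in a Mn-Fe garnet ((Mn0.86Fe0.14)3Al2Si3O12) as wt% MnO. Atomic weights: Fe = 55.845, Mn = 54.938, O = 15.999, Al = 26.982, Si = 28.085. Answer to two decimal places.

M((Mn0.86Fe0.14)3Al2Si3O12) = 495.402 g/mol; M(MnO) = 70.937 g/mol.
Moles MnO per formula unit = 2.58 Mn ÷ 1 = 2.5800.
MnO fraction = (2.5800 × 70.937) / 495.402 = 183.017/495.402 = 0.3694.

36.94 wt%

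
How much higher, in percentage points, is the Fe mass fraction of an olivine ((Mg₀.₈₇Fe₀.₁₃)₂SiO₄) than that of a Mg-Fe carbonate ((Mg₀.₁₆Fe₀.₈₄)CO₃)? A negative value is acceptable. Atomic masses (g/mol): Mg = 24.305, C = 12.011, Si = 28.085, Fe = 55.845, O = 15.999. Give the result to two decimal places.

First mineral: 14.520 g Fe in 148.891 g formula = 9.75 wt% Fe.
Second mineral: 46.910 g Fe in 110.807 g formula = 42.33 wt% Fe.
9.75% − 42.33% gives a difference of -32.58 percentage points.

-32.58 percentage points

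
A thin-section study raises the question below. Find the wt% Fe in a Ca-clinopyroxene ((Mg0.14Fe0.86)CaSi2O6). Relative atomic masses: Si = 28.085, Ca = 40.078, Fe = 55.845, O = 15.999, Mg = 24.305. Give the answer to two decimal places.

Formula mass = 0.14*24.305 + 0.86*55.845 + 1*40.078 + 2*28.085 + 6*15.999 = 243.671 g/mol, of which 48.027 g is Fe.
So Fe makes up 48.027/243.671 = 0.1971 of the mass, i.e. 19.71%.

19.71 mass %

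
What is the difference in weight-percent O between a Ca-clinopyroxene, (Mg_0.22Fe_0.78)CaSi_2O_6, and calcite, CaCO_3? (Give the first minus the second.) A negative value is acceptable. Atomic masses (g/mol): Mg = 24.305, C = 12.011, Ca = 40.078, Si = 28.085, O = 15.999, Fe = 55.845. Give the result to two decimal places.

-8.15 percentage points

First mineral: 95.994 g O in 241.148 g formula = 39.81 wt% O.
Second mineral: 47.997 g O in 100.086 g formula = 47.96 wt% O.
39.81% − 47.96% gives a difference of -8.15 percentage points.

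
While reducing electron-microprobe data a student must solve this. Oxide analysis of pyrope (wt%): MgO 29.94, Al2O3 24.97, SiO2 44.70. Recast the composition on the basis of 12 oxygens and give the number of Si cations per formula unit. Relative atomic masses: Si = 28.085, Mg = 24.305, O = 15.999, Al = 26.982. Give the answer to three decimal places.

3.011 Si apfu

MgO (M=40.304): mol = 0.74285; Mg = 0.74285, O = 0.74285.
Al2O3 (M=101.961): mol = 0.24490; Al = 0.48980, O = 0.73470.
SiO2 (M=60.083): mol = 0.74397; Si = 0.74397, O = 1.48794.
ΣO = 2.96549; factor = 12/ΣO = 4.04655.
Si apfu = 0.74397 × 4.04655 = 3.011.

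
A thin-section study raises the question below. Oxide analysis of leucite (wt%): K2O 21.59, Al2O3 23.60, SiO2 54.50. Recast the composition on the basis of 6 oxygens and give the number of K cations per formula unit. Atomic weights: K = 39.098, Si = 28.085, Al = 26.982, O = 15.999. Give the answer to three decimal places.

1.005 K apfu

K2O: 21.59/94.195 = 0.22921 mol → 0.45842 mol K, 0.22921 mol O.
Al2O3: 23.60/101.961 = 0.23146 mol → 0.46292 mol Al, 0.69438 mol O.
SiO2: 54.50/60.083 = 0.90708 mol → 0.90708 mol Si, 1.81416 mol O.
Total oxygen = 2.73775 mol. Normalization factor = 6/2.73775 = 2.19158.
K per 6 O = 0.45842 × 2.19158 = 1.005.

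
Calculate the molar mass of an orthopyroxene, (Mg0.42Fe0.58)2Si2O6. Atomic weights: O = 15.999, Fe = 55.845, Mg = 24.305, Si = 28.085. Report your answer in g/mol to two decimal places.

237.36 g/mol

Mg: 0.84 × 24.305 = 20.4162
Fe: 1.16 × 55.845 = 64.7802
Si: 2 × 28.085 = 56.1700
O: 6 × 15.999 = 95.9940
Summing the contributions gives the formula mass.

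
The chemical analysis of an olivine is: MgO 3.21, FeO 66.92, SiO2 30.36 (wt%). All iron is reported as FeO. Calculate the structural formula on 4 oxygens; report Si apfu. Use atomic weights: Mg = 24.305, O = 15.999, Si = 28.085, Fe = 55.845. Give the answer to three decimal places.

MgO: 3.21/40.304 = 0.07964 mol → 0.07964 mol Mg, 0.07964 mol O.
FeO: 66.92/71.844 = 0.93146 mol → 0.93146 mol Fe, 0.93146 mol O.
SiO2: 30.36/60.083 = 0.50530 mol → 0.50530 mol Si, 1.01060 mol O.
Total oxygen = 2.02170 mol. Normalization factor = 4/2.02170 = 1.97853.
Si per 4 O = 0.50530 × 1.97853 = 1.000.

1.000 Si apfu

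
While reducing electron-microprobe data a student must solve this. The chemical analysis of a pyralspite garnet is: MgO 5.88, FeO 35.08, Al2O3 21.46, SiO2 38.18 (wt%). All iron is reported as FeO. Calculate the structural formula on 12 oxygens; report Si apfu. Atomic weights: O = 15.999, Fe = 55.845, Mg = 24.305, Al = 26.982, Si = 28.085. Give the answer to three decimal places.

3.006 Si apfu

MgO (M=40.304): mol = 0.14589; Mg = 0.14589, O = 0.14589.
FeO (M=71.844): mol = 0.48828; Fe = 0.48828, O = 0.48828.
Al2O3 (M=101.961): mol = 0.21047; Al = 0.42094, O = 0.63141.
SiO2 (M=60.083): mol = 0.63545; Si = 0.63545, O = 1.27090.
ΣO = 2.53648; factor = 12/ΣO = 4.73097.
Si apfu = 0.63545 × 4.73097 = 3.006.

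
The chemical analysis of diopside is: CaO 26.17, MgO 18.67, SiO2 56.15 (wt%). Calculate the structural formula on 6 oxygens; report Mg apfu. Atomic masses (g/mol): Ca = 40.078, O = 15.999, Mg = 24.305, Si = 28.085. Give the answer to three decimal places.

CaO: 26.17/56.077 = 0.46668 mol → 0.46668 mol Ca, 0.46668 mol O.
MgO: 18.67/40.304 = 0.46323 mol → 0.46323 mol Mg, 0.46323 mol O.
SiO2: 56.15/60.083 = 0.93454 mol → 0.93454 mol Si, 1.86908 mol O.
Total oxygen = 2.79899 mol. Normalization factor = 6/2.79899 = 2.14363.
Mg per 6 O = 0.46323 × 2.14363 = 0.993.

0.993 Mg apfu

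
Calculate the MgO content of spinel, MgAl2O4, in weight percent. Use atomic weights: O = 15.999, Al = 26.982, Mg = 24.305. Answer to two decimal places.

28.33 wt%

Formula mass = 142.265 g/mol.
1 Mg → 1.0000 mol MgO per formula unit; M(MgO) = 40.304, so MgO mass = 40.304 g.
40.304/142.265 × 100 = 28.33 wt%.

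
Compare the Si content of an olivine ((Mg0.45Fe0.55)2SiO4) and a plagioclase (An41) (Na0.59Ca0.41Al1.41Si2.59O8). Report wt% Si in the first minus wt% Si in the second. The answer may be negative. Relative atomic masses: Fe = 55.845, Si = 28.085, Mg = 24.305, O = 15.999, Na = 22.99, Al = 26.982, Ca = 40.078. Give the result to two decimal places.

First mineral: 28.085 g Si in 175.385 g formula = 16.01 wt% Si.
Second mineral: 72.740 g Si in 268.773 g formula = 27.06 wt% Si.
16.01% − 27.06% gives a difference of -11.05 percentage points.

-11.05 percentage points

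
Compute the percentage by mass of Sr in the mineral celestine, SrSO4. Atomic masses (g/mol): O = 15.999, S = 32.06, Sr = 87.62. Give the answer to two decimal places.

47.70 wt%

Molar mass of SrSO4: 1×87.62 + 1×32.06 + 4×15.999 = 183.676 g/mol.
Mass of Sr per formula unit: 1 × 87.62 = 87.620 g.
Weight fraction Sr = 87.620 / 183.676 = 0.4770.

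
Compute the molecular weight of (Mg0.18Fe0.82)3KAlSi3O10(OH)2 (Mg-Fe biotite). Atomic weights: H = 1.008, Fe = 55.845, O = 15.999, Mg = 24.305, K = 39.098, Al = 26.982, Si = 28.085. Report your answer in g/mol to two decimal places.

Mg: 0.54 × 24.305 = 13.1247
Fe: 2.46 × 55.845 = 137.3787
K: 1 × 39.098 = 39.0980
Al: 1 × 26.982 = 26.9820
Si: 3 × 28.085 = 84.2550
O: 12 × 15.999 = 191.9880
H: 2 × 1.008 = 2.0160
Summing the contributions gives the formula mass.

494.84 g/mol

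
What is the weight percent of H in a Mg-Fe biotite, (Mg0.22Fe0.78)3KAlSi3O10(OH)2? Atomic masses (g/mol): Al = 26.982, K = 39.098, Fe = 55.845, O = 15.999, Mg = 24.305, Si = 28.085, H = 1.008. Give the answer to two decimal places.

0.41 wt%

M((Mg0.22Fe0.78)3KAlSi3O10(OH)2) = 491.058 g/mol.
H contributes 2 × 1.008 = 2.016 g per mole.
2.016/491.058 = 0.0041 → 0.41%.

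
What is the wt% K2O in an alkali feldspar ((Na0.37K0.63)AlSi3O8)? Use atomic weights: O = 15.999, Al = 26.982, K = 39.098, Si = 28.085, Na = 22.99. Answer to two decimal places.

10.89 wt%

Formula mass = 272.367 g/mol.
0.63 K → 0.3150 mol K2O per formula unit; M(K2O) = 94.195, so K2O mass = 29.671 g.
29.671/272.367 × 100 = 10.89 wt%.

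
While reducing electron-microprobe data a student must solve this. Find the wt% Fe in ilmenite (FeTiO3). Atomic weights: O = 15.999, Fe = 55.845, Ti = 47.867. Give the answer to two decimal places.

Molar mass of FeTiO3: 1·55.845 + 1·47.867 + 3·15.999 = 151.709 g/mol.
Mass of Fe per formula unit: 1 × 55.845 = 55.845 g.
Weight fraction Fe = 55.845 / 151.709 = 0.3681.

36.81 weight percent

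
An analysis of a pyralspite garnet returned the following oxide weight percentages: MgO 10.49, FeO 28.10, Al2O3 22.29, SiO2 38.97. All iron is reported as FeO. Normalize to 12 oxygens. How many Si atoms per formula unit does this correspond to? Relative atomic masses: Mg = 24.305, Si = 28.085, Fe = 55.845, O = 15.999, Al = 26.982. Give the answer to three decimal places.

2.988 Si apfu

10.49 wt% MgO ÷ 40.304 g/mol = 0.26027 mol, giving 0.26027 Mg and 0.26027 O.
28.10 wt% FeO ÷ 71.844 g/mol = 0.39113 mol, giving 0.39113 Fe and 0.39113 O.
22.29 wt% Al2O3 ÷ 101.961 g/mol = 0.21861 mol, giving 0.43722 Al and 0.65583 O.
38.97 wt% SiO2 ÷ 60.083 g/mol = 0.64860 mol, giving 0.64860 Si and 1.29720 O.
Oxygen sums to 2.60443; scaling by 12/2.60443 = 4.60753 puts the formula on 12 O.
Si: 0.64860 × 4.60753 = 2.988 atoms per formula unit.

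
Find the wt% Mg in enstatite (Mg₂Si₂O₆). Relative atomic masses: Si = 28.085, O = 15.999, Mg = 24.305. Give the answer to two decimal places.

24.21 wt%

Molar mass of Mg₂Si₂O₆: 2×24.305 + 2×28.085 + 6×15.999 = 200.774 g/mol.
Mass of Mg per formula unit: 2 × 24.305 = 48.610 g.
Weight fraction Mg = 48.610 / 200.774 = 0.2421.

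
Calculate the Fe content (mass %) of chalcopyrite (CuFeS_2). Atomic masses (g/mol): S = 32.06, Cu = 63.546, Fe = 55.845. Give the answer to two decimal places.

30.43 mass %

Molar mass of CuFeS_2: 1*63.546 + 1*55.845 + 2*32.06 = 183.511 g/mol.
Mass of Fe per formula unit: 1 × 55.845 = 55.845 g.
Weight fraction Fe = 55.845 / 183.511 = 0.3043.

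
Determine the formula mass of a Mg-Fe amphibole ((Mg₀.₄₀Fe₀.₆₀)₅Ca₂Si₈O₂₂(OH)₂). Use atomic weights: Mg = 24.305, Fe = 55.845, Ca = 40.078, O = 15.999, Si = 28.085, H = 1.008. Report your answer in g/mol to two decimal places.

The formula mass is the sum 2(24.305) + 3(55.845) + 2(40.078) + 8(28.085) + 24(15.999) + 2(1.008).

906.97 g/mol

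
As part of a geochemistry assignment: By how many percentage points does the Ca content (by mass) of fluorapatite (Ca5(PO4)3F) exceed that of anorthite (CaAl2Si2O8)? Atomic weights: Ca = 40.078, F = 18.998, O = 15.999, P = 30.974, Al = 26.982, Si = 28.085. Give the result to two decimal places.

Ca in Ca5(PO4)3F: molar mass 504.298 g/mol; 5×40.078 = 200.390 g → 39.74 wt%.
Ca in CaAl2Si2O8: molar mass 278.204 g/mol; 1×40.078 = 40.078 g → 14.41 wt%.
Difference = 39.74 − 14.41 = 25.33 percentage points.

25.33 percentage points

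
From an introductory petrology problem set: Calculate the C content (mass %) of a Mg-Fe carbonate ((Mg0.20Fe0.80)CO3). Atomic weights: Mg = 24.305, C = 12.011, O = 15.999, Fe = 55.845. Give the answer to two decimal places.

10.96 mass %

M((Mg0.20Fe0.80)CO3) = 109.545 g/mol.
C contributes 1 × 12.011 = 12.011 g per mole.
12.011/109.545 = 0.1096 → 10.96%.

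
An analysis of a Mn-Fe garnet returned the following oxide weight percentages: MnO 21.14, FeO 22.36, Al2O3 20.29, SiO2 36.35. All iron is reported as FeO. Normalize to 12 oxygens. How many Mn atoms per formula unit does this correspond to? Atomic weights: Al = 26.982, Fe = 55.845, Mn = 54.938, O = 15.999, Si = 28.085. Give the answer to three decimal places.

1.480 Mn apfu

MnO: 21.14/70.937 = 0.29801 mol → 0.29801 mol Mn, 0.29801 mol O.
FeO: 22.36/71.844 = 0.31123 mol → 0.31123 mol Fe, 0.31123 mol O.
Al2O3: 20.29/101.961 = 0.19900 mol → 0.39800 mol Al, 0.59700 mol O.
SiO2: 36.35/60.083 = 0.60500 mol → 0.60500 mol Si, 1.21000 mol O.
Total oxygen = 2.41624 mol. Normalization factor = 12/2.41624 = 4.96639.
Mn per 12 O = 0.29801 × 4.96639 = 1.480.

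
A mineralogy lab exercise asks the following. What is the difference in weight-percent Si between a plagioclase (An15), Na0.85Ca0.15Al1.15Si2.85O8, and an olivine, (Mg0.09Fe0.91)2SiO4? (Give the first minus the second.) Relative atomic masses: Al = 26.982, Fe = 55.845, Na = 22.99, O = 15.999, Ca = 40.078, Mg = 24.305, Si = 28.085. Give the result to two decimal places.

Si in Na0.85Ca0.15Al1.15Si2.85O8: molar mass 264.617 g/mol; 2.85×28.085 = 80.042 g → 30.25 wt%.
Si in (Mg0.09Fe0.91)2SiO4: molar mass 198.094 g/mol; 1×28.085 = 28.085 g → 14.18 wt%.
Difference = 30.25 − 14.18 = 16.07 percentage points.

16.07 percentage points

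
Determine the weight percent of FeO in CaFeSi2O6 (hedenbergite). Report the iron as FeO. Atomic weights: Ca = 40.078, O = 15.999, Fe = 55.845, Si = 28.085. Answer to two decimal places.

M(CaFeSi2O6) = 248.087 g/mol; M(FeO) = 71.844 g/mol.
Moles FeO per formula unit = 1 Fe ÷ 1 = 1.0000.
FeO fraction = (1.0000 × 71.844) / 248.087 = 71.844/248.087 = 0.2896.

28.96 wt%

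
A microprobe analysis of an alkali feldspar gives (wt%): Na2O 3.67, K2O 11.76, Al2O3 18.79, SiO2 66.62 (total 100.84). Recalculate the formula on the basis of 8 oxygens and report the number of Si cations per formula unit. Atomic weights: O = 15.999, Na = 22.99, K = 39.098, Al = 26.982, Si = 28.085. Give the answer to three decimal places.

3.67 wt% Na2O ÷ 61.979 g/mol = 0.05921 mol, giving 0.11842 Na and 0.05921 O.
11.76 wt% K2O ÷ 94.195 g/mol = 0.12485 mol, giving 0.24970 K and 0.12485 O.
18.79 wt% Al2O3 ÷ 101.961 g/mol = 0.18429 mol, giving 0.36858 Al and 0.55287 O.
66.62 wt% SiO2 ÷ 60.083 g/mol = 1.10880 mol, giving 1.10880 Si and 2.21760 O.
Oxygen sums to 2.95453; scaling by 8/2.95453 = 2.70771 puts the formula on 8 O.
Si: 1.10880 × 2.70771 = 3.002 atoms per formula unit.

3.002 Si apfu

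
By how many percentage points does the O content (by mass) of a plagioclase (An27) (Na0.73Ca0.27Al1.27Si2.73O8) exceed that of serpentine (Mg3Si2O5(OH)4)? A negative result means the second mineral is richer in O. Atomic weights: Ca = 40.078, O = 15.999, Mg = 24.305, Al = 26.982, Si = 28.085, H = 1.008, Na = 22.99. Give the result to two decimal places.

-3.94 percentage points

O in Na0.73Ca0.27Al1.27Si2.73O8: molar mass 266.535 g/mol; 8×15.999 = 127.992 g → 48.02 wt%.
O in Mg3Si2O5(OH)4: molar mass 277.108 g/mol; 9×15.999 = 143.991 g → 51.96 wt%.
Difference = 48.02 − 51.96 = -3.94 percentage points.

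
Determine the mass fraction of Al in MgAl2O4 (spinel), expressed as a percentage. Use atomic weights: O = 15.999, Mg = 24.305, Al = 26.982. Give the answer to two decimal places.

37.93 wt%

Molar mass of MgAl2O4: 1×24.305 + 2×26.982 + 4×15.999 = 142.265 g/mol.
Mass of Al per formula unit: 2 × 26.982 = 53.964 g.
Weight fraction Al = 53.964 / 142.265 = 0.3793.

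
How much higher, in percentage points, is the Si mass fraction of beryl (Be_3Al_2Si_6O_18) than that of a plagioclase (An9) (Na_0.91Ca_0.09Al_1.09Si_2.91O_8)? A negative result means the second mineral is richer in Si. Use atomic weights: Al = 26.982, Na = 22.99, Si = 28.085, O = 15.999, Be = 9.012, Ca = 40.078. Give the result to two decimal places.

0.35 percentage points

First mineral: 168.510 g Si in 537.492 g formula = 31.35 wt% Si.
Second mineral: 81.727 g Si in 263.658 g formula = 31.00 wt% Si.
31.35% − 31.00% gives a difference of 0.35 percentage points.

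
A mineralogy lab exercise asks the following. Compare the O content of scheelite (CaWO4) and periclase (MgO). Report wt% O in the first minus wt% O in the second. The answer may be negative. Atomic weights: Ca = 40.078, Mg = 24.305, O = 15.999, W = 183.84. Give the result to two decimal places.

O in CaWO4: molar mass 287.914 g/mol; 4×15.999 = 63.996 g → 22.23 wt%.
O in MgO: molar mass 40.304 g/mol; 1×15.999 = 15.999 g → 39.70 wt%.
Difference = 22.23 − 39.70 = -17.47 percentage points.

-17.47 percentage points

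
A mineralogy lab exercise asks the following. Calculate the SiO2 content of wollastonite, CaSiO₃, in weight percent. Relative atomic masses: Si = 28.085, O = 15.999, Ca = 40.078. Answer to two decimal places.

Formula mass = 116.160 g/mol.
1 Si → 1.0000 mol SiO2 per formula unit; M(SiO2) = 60.083, so SiO2 mass = 60.083 g.
60.083/116.160 × 100 = 51.72 wt%.

51.72 wt%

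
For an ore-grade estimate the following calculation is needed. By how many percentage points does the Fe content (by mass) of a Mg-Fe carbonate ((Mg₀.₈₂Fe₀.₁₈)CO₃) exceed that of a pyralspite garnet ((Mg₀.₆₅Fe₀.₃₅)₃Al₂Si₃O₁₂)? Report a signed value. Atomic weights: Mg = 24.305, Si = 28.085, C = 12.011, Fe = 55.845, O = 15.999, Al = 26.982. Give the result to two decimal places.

First mineral: 10.052 g Fe in 89.990 g formula = 11.17 wt% Fe.
Second mineral: 58.637 g Fe in 436.239 g formula = 13.44 wt% Fe.
11.17% − 13.44% gives a difference of -2.27 percentage points.

-2.27 percentage points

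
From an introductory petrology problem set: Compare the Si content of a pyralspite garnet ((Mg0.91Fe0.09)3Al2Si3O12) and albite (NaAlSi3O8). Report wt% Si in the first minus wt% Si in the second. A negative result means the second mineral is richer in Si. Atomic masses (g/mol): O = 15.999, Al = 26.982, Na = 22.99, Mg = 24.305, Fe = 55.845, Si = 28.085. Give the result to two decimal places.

First mineral: 84.255 g Si in 411.638 g formula = 20.47 wt% Si.
Second mineral: 84.255 g Si in 262.219 g formula = 32.13 wt% Si.
20.47% − 32.13% gives a difference of -11.66 percentage points.

-11.66 percentage points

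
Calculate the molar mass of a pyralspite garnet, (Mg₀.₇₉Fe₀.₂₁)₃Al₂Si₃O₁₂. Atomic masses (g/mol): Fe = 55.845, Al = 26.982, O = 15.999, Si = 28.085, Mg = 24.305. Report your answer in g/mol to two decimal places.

The formula mass is the sum 2.37·24.305 + 0.63·55.845 + 2·26.982 + 3·28.085 + 12·15.999.

422.99 g/mol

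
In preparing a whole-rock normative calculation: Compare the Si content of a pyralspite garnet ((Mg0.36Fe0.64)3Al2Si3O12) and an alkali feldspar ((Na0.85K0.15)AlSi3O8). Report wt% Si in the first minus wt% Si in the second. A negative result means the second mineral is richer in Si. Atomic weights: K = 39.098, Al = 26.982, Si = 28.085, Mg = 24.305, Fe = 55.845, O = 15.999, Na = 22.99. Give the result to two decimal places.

-13.67 percentage points

First mineral: 84.255 g Si in 463.679 g formula = 18.17 wt% Si.
Second mineral: 84.255 g Si in 264.635 g formula = 31.84 wt% Si.
18.17% − 31.84% gives a difference of -13.67 percentage points.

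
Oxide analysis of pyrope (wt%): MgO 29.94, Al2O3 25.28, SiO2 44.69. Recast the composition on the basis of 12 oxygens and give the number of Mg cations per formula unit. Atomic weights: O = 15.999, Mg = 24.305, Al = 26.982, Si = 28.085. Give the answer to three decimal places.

2.997 Mg apfu

MgO: 29.94/40.304 = 0.74285 mol → 0.74285 mol Mg, 0.74285 mol O.
Al2O3: 25.28/101.961 = 0.24794 mol → 0.49588 mol Al, 0.74382 mol O.
SiO2: 44.69/60.083 = 0.74380 mol → 0.74380 mol Si, 1.48760 mol O.
Total oxygen = 2.97427 mol. Normalization factor = 12/2.97427 = 4.03460.
Mg per 12 O = 0.74285 × 4.03460 = 2.997.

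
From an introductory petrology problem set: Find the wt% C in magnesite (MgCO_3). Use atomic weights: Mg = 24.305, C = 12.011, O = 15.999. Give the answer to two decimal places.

Formula mass = 1×24.305 + 1×12.011 + 3×15.999 = 84.313 g/mol, of which 12.011 g is C.
So C makes up 12.011/84.313 = 0.1425 of the mass, i.e. 14.25%.

14.25 wt%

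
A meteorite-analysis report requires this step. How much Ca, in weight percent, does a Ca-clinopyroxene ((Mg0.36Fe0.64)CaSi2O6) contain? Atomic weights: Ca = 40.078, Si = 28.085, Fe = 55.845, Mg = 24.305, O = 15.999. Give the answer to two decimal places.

Formula mass = 0.36×24.305 + 0.64×55.845 + 1×40.078 + 2×28.085 + 6×15.999 = 236.733 g/mol, of which 40.078 g is Ca.
So Ca makes up 40.078/236.733 = 0.1693 of the mass, i.e. 16.93%.

16.93 weight percent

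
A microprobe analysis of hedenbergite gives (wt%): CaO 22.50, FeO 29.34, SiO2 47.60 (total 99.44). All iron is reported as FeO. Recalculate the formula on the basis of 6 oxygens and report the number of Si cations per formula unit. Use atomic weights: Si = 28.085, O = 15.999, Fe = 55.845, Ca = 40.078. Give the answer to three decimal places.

22.50 wt% CaO ÷ 56.077 g/mol = 0.40123 mol, giving 0.40123 Ca and 0.40123 O.
29.34 wt% FeO ÷ 71.844 g/mol = 0.40838 mol, giving 0.40838 Fe and 0.40838 O.
47.60 wt% SiO2 ÷ 60.083 g/mol = 0.79224 mol, giving 0.79224 Si and 1.58448 O.
Oxygen sums to 2.39409; scaling by 6/2.39409 = 2.50617 puts the formula on 6 O.
Si: 0.79224 × 2.50617 = 1.985 atoms per formula unit.

1.985 Si apfu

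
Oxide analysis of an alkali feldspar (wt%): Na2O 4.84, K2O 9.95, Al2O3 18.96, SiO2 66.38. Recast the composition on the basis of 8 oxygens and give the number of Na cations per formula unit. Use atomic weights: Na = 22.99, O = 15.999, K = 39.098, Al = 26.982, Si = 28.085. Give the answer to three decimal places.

Na2O (M=61.979): mol = 0.07809; Na = 0.15618, O = 0.07809.
K2O (M=94.195): mol = 0.10563; K = 0.21126, O = 0.10563.
Al2O3 (M=101.961): mol = 0.18595; Al = 0.37190, O = 0.55785.
SiO2 (M=60.083): mol = 1.10481; Si = 1.10481, O = 2.20962.
ΣO = 2.95119; factor = 8/ΣO = 2.71077.
Na apfu = 0.15618 × 2.71077 = 0.423.

0.423 Na apfu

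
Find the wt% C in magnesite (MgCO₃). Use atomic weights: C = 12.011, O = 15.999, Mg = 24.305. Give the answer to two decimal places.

Formula mass = 1×24.305 + 1×12.011 + 3×15.999 = 84.313 g/mol, of which 12.011 g is C.
So C makes up 12.011/84.313 = 0.1425 of the mass, i.e. 14.25%.

14.25 wt%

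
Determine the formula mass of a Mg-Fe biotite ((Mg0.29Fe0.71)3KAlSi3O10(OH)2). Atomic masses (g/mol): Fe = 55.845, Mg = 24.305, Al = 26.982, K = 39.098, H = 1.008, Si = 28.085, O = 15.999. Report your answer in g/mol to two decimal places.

484.43 g/mol

The formula mass is the sum 0.87*24.305 + 2.13*55.845 + 1*39.098 + 1*26.982 + 3*28.085 + 12*15.999 + 2*1.008.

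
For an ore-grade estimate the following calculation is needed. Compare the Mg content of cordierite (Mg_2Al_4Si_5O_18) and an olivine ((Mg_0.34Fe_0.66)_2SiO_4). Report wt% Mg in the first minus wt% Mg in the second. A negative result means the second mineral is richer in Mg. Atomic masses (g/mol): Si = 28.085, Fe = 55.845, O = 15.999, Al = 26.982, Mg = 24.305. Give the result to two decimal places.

-0.75 percentage points

Mg in Mg_2Al_4Si_5O_18: molar mass 584.945 g/mol; 2×24.305 = 48.610 g → 8.31 wt%.
Mg in (Mg_0.34Fe_0.66)_2SiO_4: molar mass 182.324 g/mol; 0.68×24.305 = 16.527 g → 9.06 wt%.
Difference = 8.31 − 9.06 = -0.75 percentage points.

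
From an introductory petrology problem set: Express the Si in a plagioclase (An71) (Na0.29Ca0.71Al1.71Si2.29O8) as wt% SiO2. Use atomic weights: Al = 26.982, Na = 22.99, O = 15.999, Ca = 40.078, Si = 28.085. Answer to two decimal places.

Formula mass = 273.568 g/mol.
2.29 Si → 2.2900 mol SiO2 per formula unit; M(SiO2) = 60.083, so SiO2 mass = 137.590 g.
137.590/273.568 × 100 = 50.29 wt%.

50.29 wt%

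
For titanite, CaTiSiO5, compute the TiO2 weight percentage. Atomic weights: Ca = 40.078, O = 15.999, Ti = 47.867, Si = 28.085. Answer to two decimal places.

40.74 wt%

M(CaTiSiO5) = 196.025 g/mol; M(TiO2) = 79.865 g/mol.
Moles TiO2 per formula unit = 1 Ti ÷ 1 = 1.0000.
TiO2 fraction = (1.0000 × 79.865) / 196.025 = 79.865/196.025 = 0.4074.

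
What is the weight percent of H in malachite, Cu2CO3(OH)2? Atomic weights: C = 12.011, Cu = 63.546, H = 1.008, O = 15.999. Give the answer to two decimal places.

Molar mass of Cu2CO3(OH)2: 2×63.546 + 1×12.011 + 5×15.999 + 2×1.008 = 221.114 g/mol.
Mass of H per formula unit: 2 × 1.008 = 2.016 g.
Weight fraction H = 2.016 / 221.114 = 0.0091.

0.91 wt%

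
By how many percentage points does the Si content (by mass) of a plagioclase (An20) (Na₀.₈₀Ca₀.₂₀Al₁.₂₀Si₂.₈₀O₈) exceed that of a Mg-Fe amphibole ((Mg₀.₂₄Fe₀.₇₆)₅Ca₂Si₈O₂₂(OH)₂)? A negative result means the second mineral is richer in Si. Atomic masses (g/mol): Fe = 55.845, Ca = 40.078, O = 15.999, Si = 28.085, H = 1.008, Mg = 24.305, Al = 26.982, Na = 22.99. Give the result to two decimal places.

Si in Na₀.₈₀Ca₀.₂₀Al₁.₂₀Si₂.₈₀O₈: molar mass 265.416 g/mol; 2.80×28.085 = 78.638 g → 29.63 wt%.
Si in (Mg₀.₂₄Fe₀.₇₆)₅Ca₂Si₈O₂₂(OH)₂: molar mass 932.205 g/mol; 8×28.085 = 224.680 g → 24.10 wt%.
Difference = 29.63 − 24.10 = 5.53 percentage points.

5.53 percentage points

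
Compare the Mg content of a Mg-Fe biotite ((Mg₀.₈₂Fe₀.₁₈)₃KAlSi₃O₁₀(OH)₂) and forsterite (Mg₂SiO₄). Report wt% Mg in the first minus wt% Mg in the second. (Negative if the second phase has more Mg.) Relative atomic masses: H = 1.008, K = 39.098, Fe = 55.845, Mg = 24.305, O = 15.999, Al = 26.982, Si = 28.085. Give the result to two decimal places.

Mg in (Mg₀.₈₂Fe₀.₁₈)₃KAlSi₃O₁₀(OH)₂: molar mass 434.286 g/mol; 2.46×24.305 = 59.790 g → 13.77 wt%.
Mg in Mg₂SiO₄: molar mass 140.691 g/mol; 2×24.305 = 48.610 g → 34.55 wt%.
Difference = 13.77 − 34.55 = -20.78 percentage points.

-20.78 percentage points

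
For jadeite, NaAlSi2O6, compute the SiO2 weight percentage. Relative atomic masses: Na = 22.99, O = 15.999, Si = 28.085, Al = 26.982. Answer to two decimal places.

59.45 wt%

Formula mass = 202.136 g/mol.
2 Si → 2.0000 mol SiO2 per formula unit; M(SiO2) = 60.083, so SiO2 mass = 120.166 g.
120.166/202.136 × 100 = 59.45 wt%.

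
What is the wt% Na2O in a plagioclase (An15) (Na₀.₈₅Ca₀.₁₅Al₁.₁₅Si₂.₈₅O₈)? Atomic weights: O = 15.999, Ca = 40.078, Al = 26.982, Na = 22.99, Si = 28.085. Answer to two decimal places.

9.95 wt%

M(Na₀.₈₅Ca₀.₁₅Al₁.₁₅Si₂.₈₅O₈) = 264.617 g/mol; M(Na2O) = 61.979 g/mol.
Moles Na2O per formula unit = 0.85 Na ÷ 2 = 0.4250.
Na2O fraction = (0.4250 × 61.979) / 264.617 = 26.341/264.617 = 0.0995.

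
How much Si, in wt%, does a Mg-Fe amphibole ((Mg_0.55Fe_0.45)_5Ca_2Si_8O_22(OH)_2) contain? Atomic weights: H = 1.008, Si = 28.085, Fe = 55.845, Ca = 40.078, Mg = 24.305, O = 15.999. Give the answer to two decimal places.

25.44 wt%

M((Mg_0.55Fe_0.45)_5Ca_2Si_8O_22(OH)_2) = 883.318 g/mol.
Si contributes 8 × 28.085 = 224.680 g per mole.
224.680/883.318 = 0.2544 → 25.44%.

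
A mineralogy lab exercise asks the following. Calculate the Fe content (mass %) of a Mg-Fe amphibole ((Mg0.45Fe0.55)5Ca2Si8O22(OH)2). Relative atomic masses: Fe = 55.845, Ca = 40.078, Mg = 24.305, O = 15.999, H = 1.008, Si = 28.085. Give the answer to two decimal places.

M((Mg0.45Fe0.55)5Ca2Si8O22(OH)2) = 899.088 g/mol.
Fe contributes 2.75 × 55.845 = 153.574 g per mole.
153.574/899.088 = 0.1708 → 17.08%.

17.08 mass %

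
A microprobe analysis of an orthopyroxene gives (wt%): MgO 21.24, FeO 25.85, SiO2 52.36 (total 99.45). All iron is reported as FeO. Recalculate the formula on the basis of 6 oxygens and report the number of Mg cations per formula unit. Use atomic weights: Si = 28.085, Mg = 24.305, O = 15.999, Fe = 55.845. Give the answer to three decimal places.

MgO (M=40.304): mol = 0.52699; Mg = 0.52699, O = 0.52699.
FeO (M=71.844): mol = 0.35981; Fe = 0.35981, O = 0.35981.
SiO2 (M=60.083): mol = 0.87146; Si = 0.87146, O = 1.74292.
ΣO = 2.62972; factor = 6/ΣO = 2.28161.
Mg apfu = 0.52699 × 2.28161 = 1.202.

1.202 Mg apfu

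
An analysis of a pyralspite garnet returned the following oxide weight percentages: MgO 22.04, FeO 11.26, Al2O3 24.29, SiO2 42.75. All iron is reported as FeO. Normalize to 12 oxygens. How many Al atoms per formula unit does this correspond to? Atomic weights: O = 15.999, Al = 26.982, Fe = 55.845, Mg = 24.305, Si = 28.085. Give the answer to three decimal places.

22.04 wt% MgO ÷ 40.304 g/mol = 0.54684 mol, giving 0.54684 Mg and 0.54684 O.
11.26 wt% FeO ÷ 71.844 g/mol = 0.15673 mol, giving 0.15673 Fe and 0.15673 O.
24.29 wt% Al2O3 ÷ 101.961 g/mol = 0.23823 mol, giving 0.47646 Al and 0.71469 O.
42.75 wt% SiO2 ÷ 60.083 g/mol = 0.71152 mol, giving 0.71152 Si and 1.42304 O.
Oxygen sums to 2.84130; scaling by 12/2.84130 = 4.22342 puts the formula on 12 O.
Al: 0.47646 × 4.22342 = 2.012 atoms per formula unit.

2.012 Al apfu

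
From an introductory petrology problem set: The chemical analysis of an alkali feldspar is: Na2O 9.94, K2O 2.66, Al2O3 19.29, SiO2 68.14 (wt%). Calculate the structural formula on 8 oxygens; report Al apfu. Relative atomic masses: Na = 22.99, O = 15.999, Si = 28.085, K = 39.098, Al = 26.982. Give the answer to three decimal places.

1.001 Al apfu

9.94 wt% Na2O ÷ 61.979 g/mol = 0.16038 mol, giving 0.32076 Na and 0.16038 O.
2.66 wt% K2O ÷ 94.195 g/mol = 0.02824 mol, giving 0.05648 K and 0.02824 O.
19.29 wt% Al2O3 ÷ 101.961 g/mol = 0.18919 mol, giving 0.37838 Al and 0.56757 O.
68.14 wt% SiO2 ÷ 60.083 g/mol = 1.13410 mol, giving 1.13410 Si and 2.26820 O.
Oxygen sums to 3.02439; scaling by 8/3.02439 = 2.64516 puts the formula on 8 O.
Al: 0.37838 × 2.64516 = 1.001 atoms per formula unit.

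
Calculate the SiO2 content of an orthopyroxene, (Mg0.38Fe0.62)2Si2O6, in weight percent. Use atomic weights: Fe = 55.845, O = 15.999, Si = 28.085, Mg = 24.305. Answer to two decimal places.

50.09 wt%

Formula mass = 239.884 g/mol.
2 Si → 2.0000 mol SiO2 per formula unit; M(SiO2) = 60.083, so SiO2 mass = 120.166 g.
120.166/239.884 × 100 = 50.09 wt%.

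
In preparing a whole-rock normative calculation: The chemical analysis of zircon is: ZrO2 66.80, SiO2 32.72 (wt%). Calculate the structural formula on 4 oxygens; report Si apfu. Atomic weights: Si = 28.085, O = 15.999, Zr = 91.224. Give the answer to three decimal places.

1.002 Si apfu

ZrO2: 66.80/123.222 = 0.54211 mol → 0.54211 mol Zr, 1.08422 mol O.
SiO2: 32.72/60.083 = 0.54458 mol → 0.54458 mol Si, 1.08916 mol O.
Total oxygen = 2.17338 mol. Normalization factor = 4/2.17338 = 1.84045.
Si per 4 O = 0.54458 × 1.84045 = 1.002.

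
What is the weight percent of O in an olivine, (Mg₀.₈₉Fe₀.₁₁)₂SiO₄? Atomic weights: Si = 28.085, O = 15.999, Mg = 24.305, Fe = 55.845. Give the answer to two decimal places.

Formula mass = 1.78*24.305 + 0.22*55.845 + 1*28.085 + 4*15.999 = 147.630 g/mol, of which 63.996 g is O.
So O makes up 63.996/147.630 = 0.4335 of the mass, i.e. 43.35%.

43.35 mass %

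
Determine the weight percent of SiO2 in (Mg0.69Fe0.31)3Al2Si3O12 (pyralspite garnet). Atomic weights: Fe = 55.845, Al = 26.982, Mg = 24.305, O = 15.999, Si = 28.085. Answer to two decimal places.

41.68 wt%

M((Mg0.69Fe0.31)3Al2Si3O12) = 432.454 g/mol; M(SiO2) = 60.083 g/mol.
Moles SiO2 per formula unit = 3 Si ÷ 1 = 3.0000.
SiO2 fraction = (3.0000 × 60.083) / 432.454 = 180.249/432.454 = 0.4168.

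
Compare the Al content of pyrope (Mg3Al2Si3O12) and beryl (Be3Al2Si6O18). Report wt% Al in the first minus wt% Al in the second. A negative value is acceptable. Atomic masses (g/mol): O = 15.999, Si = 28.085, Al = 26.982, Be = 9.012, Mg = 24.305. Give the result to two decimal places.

Al in Mg3Al2Si3O12: molar mass 403.122 g/mol; 2×26.982 = 53.964 g → 13.39 wt%.
Al in Be3Al2Si6O18: molar mass 537.492 g/mol; 2×26.982 = 53.964 g → 10.04 wt%.
Difference = 13.39 − 10.04 = 3.35 percentage points.

3.35 percentage points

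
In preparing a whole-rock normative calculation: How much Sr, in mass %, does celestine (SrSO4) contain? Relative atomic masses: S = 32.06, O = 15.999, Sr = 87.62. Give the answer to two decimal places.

Molar mass of SrSO4: 1×87.62 + 1×32.06 + 4×15.999 = 183.676 g/mol.
Mass of Sr per formula unit: 1 × 87.62 = 87.620 g.
Weight fraction Sr = 87.620 / 183.676 = 0.4770.

47.70 mass %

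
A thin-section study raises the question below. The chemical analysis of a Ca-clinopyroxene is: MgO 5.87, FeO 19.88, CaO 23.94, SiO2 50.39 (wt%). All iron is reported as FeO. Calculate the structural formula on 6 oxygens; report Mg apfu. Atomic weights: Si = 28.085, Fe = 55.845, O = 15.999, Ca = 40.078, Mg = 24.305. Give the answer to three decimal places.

0.346 Mg apfu

MgO: 5.87/40.304 = 0.14564 mol → 0.14564 mol Mg, 0.14564 mol O.
FeO: 19.88/71.844 = 0.27671 mol → 0.27671 mol Fe, 0.27671 mol O.
CaO: 23.94/56.077 = 0.42691 mol → 0.42691 mol Ca, 0.42691 mol O.
SiO2: 50.39/60.083 = 0.83867 mol → 0.83867 mol Si, 1.67734 mol O.
Total oxygen = 2.52660 mol. Normalization factor = 6/2.52660 = 2.37473.
Mg per 6 O = 0.14564 × 2.37473 = 0.346.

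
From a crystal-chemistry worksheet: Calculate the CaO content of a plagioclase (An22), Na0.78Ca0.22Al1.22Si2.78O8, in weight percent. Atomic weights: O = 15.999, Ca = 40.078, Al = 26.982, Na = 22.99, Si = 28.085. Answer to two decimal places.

Molar mass of Na0.78Ca0.22Al1.22Si2.78O8 = 0.78·22.99 + 0.22·40.078 + 1.22·26.982 + 2.78·28.085 + 8·15.999 = 265.736 g/mol.
Each formula unit contains 0.22 Ca, equivalent to 0.22/1 = 0.2200 mol CaO.
M(CaO) = 1×40.078 + 1×15.999 = 56.077 g/mol.
Mass of CaO per formula unit = 0.2200 × 56.077 = 12.337 g.
CaO wt% = 12.337 / 265.736 × 100 = 4.64%.

4.64 wt%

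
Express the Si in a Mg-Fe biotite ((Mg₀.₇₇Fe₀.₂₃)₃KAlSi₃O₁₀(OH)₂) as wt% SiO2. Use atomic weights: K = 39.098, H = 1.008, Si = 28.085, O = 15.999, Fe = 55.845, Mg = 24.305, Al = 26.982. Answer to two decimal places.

M((Mg₀.₇₇Fe₀.₂₃)₃KAlSi₃O₁₀(OH)₂) = 439.017 g/mol; M(SiO2) = 60.083 g/mol.
Moles SiO2 per formula unit = 3 Si ÷ 1 = 3.0000.
SiO2 fraction = (3.0000 × 60.083) / 439.017 = 180.249/439.017 = 0.4106.

41.06 wt%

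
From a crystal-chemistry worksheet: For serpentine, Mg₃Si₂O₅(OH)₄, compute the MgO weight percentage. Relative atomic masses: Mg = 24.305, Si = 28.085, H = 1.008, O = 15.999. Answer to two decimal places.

43.63 wt%

Molar mass of Mg₃Si₂O₅(OH)₄ = 3*24.305 + 2*28.085 + 9*15.999 + 4*1.008 = 277.108 g/mol.
Each formula unit contains 3 Mg, equivalent to 3/1 = 3.0000 mol MgO.
M(MgO) = 1×24.305 + 1×15.999 = 40.304 g/mol.
Mass of MgO per formula unit = 3.0000 × 40.304 = 120.912 g.
MgO wt% = 120.912 / 277.108 × 100 = 43.63%.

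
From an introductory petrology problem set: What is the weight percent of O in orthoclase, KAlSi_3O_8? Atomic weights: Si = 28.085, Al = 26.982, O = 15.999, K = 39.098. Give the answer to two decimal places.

Molar mass of KAlSi_3O_8: 1*39.098 + 1*26.982 + 3*28.085 + 8*15.999 = 278.327 g/mol.
Mass of O per formula unit: 8 × 15.999 = 127.992 g.
Weight fraction O = 127.992 / 278.327 = 0.4599.

45.99 weight percent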